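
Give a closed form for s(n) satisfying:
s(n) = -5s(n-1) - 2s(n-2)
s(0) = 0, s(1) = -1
Characteristic equation: x² + 5x + 2 = 0.
Discriminant Δ = (-5)² + 4·(-2) = 17.
Roots r₁,₂ = (-5 ± √17)/2, so r₁ = - \frac{5}{2} + \frac{\sqrt{17}}{2}, r₂ = - \frac{5}{2} - \frac{\sqrt{17}}{2}.
General solution: s(n) = A·r₁^n + B·r₂^n.
From the initial conditions, A + B = 0 and r₁A + r₂B = -1.
Since r₁ - r₂ = √17: A = (-1 - (0)r₂)/√17 = - \frac{\sqrt{17}}{17}, and B = 0 - A = \frac{\sqrt{17}}{17}.
So s(n) = \left(- \frac{\sqrt{17}}{17}\right)\left(- \frac{5}{2} + \frac{\sqrt{17}}{2}\right)^n + \left(\frac{\sqrt{17}}{17}\right)\left(- \frac{5}{2} - \frac{\sqrt{17}}{2}\right)^n.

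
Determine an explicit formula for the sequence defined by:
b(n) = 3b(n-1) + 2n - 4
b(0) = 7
First-order linear with linear forcing.
Homogeneous solution: b_h(n) = A·(3)^n.
Try particular b_p(n) = pn + q. Substituting:
  pn + q = 3(p(n-1) + q) + 2n - 4.
Matching the n-coefficient: p = 3p + 2 ⇒ p = -1.
Matching constants: q = -3p + 3q - 4 ⇒ q = \frac{1}{2}.
General: b(n) = A·(3)^n - n + \frac{1}{2}.
Apply b(0) = 7: A + \frac{1}{2} = 7 ⇒ A = \frac{13}{2}.
So b(n) = \frac{13 \cdot 3^{n}}{2} - n + \frac{1}{2}.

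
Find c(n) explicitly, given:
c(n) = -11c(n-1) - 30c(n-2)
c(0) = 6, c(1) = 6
Characteristic equation: x² + 11x + 30 = 0, which factors as (x - (-5))(x - (-6)) = 0.
Roots r₁ = -5, r₂ = -6 (distinct).
General solution: c(n) = A·(-5)^n + B·(-6)^n.
From c(0) = 6: A + B = 6.
From c(1) = 6: -5A - 6B = 6.
Solving: A = 42, B = -36.
So c(n) = 42 \left(-5\right)^{n} - 36 \left(-6\right)^{n}.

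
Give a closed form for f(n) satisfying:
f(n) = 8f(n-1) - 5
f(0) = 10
First-order linear non-homogeneous.
Homogeneous solution: f_h(n) = A·(8)^n.
Try constant particular solution f_p = K: K = 8K - 5 ⇒ K = \frac{5}{7}.
General: f(n) = A·(8)^n + \frac{5}{7}.
Apply f(0) = 10: A + \frac{5}{7} = 10 ⇒ A = \frac{65}{7}.
So f(n) = \frac{65 \cdot 8^{n}}{7} + \frac{5}{7}.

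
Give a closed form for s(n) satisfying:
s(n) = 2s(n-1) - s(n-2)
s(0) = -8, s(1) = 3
Characteristic equation: x² - 2x + 1 = 0, which is (x - (1))².
Repeated root r = 1.
General solution: s(n) = (A + Bn)·(1)^n.
From s(0) = -8: A = -8.
From s(1) = 3: (A + B)·(1) = 3 ⇒ B = 11.
So s(n) = \left(11 n - 8\right) \cdot (1)^n.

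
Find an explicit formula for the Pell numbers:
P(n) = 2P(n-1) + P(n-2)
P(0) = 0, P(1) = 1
This is the Pell sequence.
Characteristic equation: x² - 2x - 1 = 0; roots r₁ = 1 + \sqrt{2}, r₂ = 1 - \sqrt{2}.
General: P(n) = A·r₁^n + B·r₂^n. Solving with P(0)=0, P(1)=1 gives A = \frac{\sqrt{2}}{4}, B = - \frac{\sqrt{2}}{4}.
So P(n) = \frac{\sqrt{2} \left(- \left(1 - \sqrt{2}\right)^{n} + \left(1 + \sqrt{2}\right)^{n}\right)}{4}.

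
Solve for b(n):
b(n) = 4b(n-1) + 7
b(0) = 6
First-order linear non-homogeneous.
Homogeneous solution: b_h(n) = A·(4)^n.
Try constant particular solution b_p = K: K = 4K + 7 ⇒ K = - \frac{7}{3}.
General: b(n) = A·(4)^n - \frac{7}{3}.
Apply b(0) = 6: A - \frac{7}{3} = 6 ⇒ A = \frac{25}{3}.
So b(n) = \frac{25 \cdot 4^{n}}{3} - \frac{7}{3}.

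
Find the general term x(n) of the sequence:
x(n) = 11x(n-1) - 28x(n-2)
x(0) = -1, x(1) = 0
Characteristic equation: x² - 11x + 28 = 0, which factors as (x - (4))(x - (7)) = 0.
Roots r₁ = 4, r₂ = 7 (distinct).
General solution: x(n) = A·(4)^n + B·(7)^n.
From x(0) = -1: A + B = -1.
From x(1) = 0: 4A + 7B = 0.
Solving: A = - \frac{7}{3}, B = \frac{4}{3}.
So x(n) = - \frac{7 \cdot 4^{n}}{3} + \frac{4 \cdot 7^{n}}{3}.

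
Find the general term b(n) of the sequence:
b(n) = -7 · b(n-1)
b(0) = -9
Pure geometric recurrence with ratio -7.
By induction b(n) = b(0) · (-7)^n = - 9 \left(-7\right)^{n}.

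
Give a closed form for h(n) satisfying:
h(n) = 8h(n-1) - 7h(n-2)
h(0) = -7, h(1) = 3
Characteristic equation: x² - 8x + 7 = 0, which factors as (x - (7))(x - (1)) = 0.
Roots r₁ = 7, r₂ = 1 (distinct).
General solution: h(n) = A·(7)^n + B·(1)^n.
From h(0) = -7: A + B = -7.
From h(1) = 3: 7A + B = 3.
Solving: A = \frac{5}{3}, B = - \frac{26}{3}.
So h(n) = \frac{5 \cdot 7^{n}}{3} - \frac{26}{3}.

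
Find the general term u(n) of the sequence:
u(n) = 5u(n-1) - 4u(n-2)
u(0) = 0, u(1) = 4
Characteristic equation: x² - 5x + 4 = 0, which factors as (x - (1))(x - (4)) = 0.
Roots r₁ = 1, r₂ = 4 (distinct).
General solution: u(n) = A·(1)^n + B·(4)^n.
From u(0) = 0: A + B = 0.
From u(1) = 4: A + 4B = 4.
Solving: A = - \frac{4}{3}, B = \frac{4}{3}.
So u(n) = \frac{4 \cdot 4^{n}}{3} - \frac{4}{3}.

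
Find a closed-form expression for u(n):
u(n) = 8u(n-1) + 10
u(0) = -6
First-order linear non-homogeneous.
Homogeneous solution: u_h(n) = A·(8)^n.
Try constant particular solution u_p = K: K = 8K + 10 ⇒ K = - \frac{10}{7}.
General: u(n) = A·(8)^n - \frac{10}{7}.
Apply u(0) = -6: A - \frac{10}{7} = -6 ⇒ A = - \frac{32}{7}.
So u(n) = - \frac{32 \cdot 8^{n}}{7} - \frac{10}{7}.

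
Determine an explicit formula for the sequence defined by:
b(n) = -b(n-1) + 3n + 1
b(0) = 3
First-order linear with linear forcing.
Homogeneous solution: b_h(n) = A·(-1)^n.
Try particular b_p(n) = pn + q. Substituting:
  pn + q = -(p(n-1) + q) + 3n + 1.
Matching the n-coefficient: p = -p + 3 ⇒ p = \frac{3}{2}.
Matching constants: q = p - q + 1 ⇒ q = \frac{5}{4}.
General: b(n) = A·(-1)^n + \frac{3 n}{2} + \frac{5}{4}.
Apply b(0) = 3: A + \frac{5}{4} = 3 ⇒ A = \frac{7}{4}.
So b(n) = \frac{7 \left(-1\right)^{n}}{4} + \frac{3 n}{2} + \frac{5}{4}.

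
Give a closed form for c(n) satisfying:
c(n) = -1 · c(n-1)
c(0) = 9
Pure geometric recurrence with ratio -1.
By induction c(n) = c(0) · (-1)^n = 9 \left(-1\right)^{n}.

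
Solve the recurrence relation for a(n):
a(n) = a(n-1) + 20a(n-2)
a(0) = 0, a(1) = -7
Characteristic equation: x² - x - 20 = 0, which factors as (x - (5))(x - (-4)) = 0.
Roots r₁ = 5, r₂ = -4 (distinct).
General solution: a(n) = A·(5)^n + B·(-4)^n.
From a(0) = 0: A + B = 0.
From a(1) = -7: 5A - 4B = -7.
Solving: A = - \frac{7}{9}, B = \frac{7}{9}.
So a(n) = \frac{7 \left(-4\right)^{n}}{9} - \frac{7 \cdot 5^{n}}{9}.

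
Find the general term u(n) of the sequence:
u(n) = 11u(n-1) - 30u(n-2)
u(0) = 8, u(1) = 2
Characteristic equation: x² - 11x + 30 = 0, which factors as (x - (6))(x - (5)) = 0.
Roots r₁ = 6, r₂ = 5 (distinct).
General solution: u(n) = A·(6)^n + B·(5)^n.
From u(0) = 8: A + B = 8.
From u(1) = 2: 6A + 5B = 2.
Solving: A = -38, B = 46.
So u(n) = 46 \cdot 5^{n} - 38 \cdot 6^{n}.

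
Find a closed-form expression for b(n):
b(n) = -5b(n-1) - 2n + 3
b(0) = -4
First-order linear with linear forcing.
Homogeneous solution: b_h(n) = A·(-5)^n.
Try particular b_p(n) = pn + q. Substituting:
  pn + q = -5(p(n-1) + q) - 2n + 3.
Matching the n-coefficient: p = -5p - 2 ⇒ p = - \frac{1}{3}.
Matching constants: q = 5p - 5q + 3 ⇒ q = \frac{2}{9}.
General: b(n) = A·(-5)^n - \frac{n}{3} + \frac{2}{9}.
Apply b(0) = -4: A + \frac{2}{9} = -4 ⇒ A = - \frac{38}{9}.
So b(n) = - \frac{38 \left(-5\right)^{n}}{9} - \frac{n}{3} + \frac{2}{9}.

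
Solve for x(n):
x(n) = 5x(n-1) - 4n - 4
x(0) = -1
First-order linear with linear forcing.
Homogeneous solution: x_h(n) = A·(5)^n.
Try particular x_p(n) = pn + q. Substituting:
  pn + q = 5(p(n-1) + q) - 4n - 4.
Matching the n-coefficient: p = 5p - 4 ⇒ p = 1.
Matching constants: q = -5p + 5q - 4 ⇒ q = \frac{9}{4}.
General: x(n) = A·(5)^n + n + \frac{9}{4}.
Apply x(0) = -1: A + \frac{9}{4} = -1 ⇒ A = - \frac{13}{4}.
So x(n) = - \frac{13 \cdot 5^{n}}{4} + n + \frac{9}{4}.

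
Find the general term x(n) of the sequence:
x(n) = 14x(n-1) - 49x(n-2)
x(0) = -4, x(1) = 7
Characteristic equation: x² - 14x + 49 = 0, which is (x - (7))².
Repeated root r = 7.
General solution: x(n) = (A + Bn)·(7)^n.
From x(0) = -4: A = -4.
From x(1) = 7: (A + B)·(7) = 7 ⇒ B = 5.
So x(n) = \left(5 n - 4\right) \cdot (7)^n.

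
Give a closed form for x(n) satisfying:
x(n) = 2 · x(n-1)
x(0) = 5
Pure geometric recurrence with ratio 2.
By induction x(n) = x(0) · (2)^n = 5 \cdot 2^{n}.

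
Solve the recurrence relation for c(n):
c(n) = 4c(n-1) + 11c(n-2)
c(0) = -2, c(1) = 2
Characteristic equation: x² - 4x - 11 = 0.
Discriminant Δ = (4)² + 4·(11) = 60.
Roots r₁,₂ = (4 ± √60)/2, so r₁ = 2 + \sqrt{15}, r₂ = 2 - \sqrt{15}.
General solution: c(n) = A·r₁^n + B·r₂^n.
From the initial conditions, A + B = -2 and r₁A + r₂B = 2.
Since r₁ - r₂ = √60: A = (2 - (-2)r₂)/√60 = -1 + \frac{\sqrt{15}}{5}, and B = -2 - A = -1 - \frac{\sqrt{15}}{5}.
So c(n) = \left(-1 + \frac{\sqrt{15}}{5}\right)\left(2 + \sqrt{15}\right)^n + \left(-1 - \frac{\sqrt{15}}{5}\right)\left(2 - \sqrt{15}\right)^n.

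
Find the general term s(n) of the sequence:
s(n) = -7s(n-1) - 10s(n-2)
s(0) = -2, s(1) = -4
Characteristic equation: x² + 7x + 10 = 0, which factors as (x - (-5))(x - (-2)) = 0.
Roots r₁ = -5, r₂ = -2 (distinct).
General solution: s(n) = A·(-5)^n + B·(-2)^n.
From s(0) = -2: A + B = -2.
From s(1) = -4: -5A - 2B = -4.
Solving: A = \frac{8}{3}, B = - \frac{14}{3}.
So s(n) = - \frac{14 \left(-2\right)^{n}}{3} + \frac{8 \left(-5\right)^{n}}{3}.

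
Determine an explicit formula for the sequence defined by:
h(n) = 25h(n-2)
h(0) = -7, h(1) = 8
Characteristic equation: x² - 25 = 0, which factors as (x - (5))(x - (-5)) = 0.
Roots r₁ = 5, r₂ = -5 (distinct).
General solution: h(n) = A·(5)^n + B·(-5)^n.
From h(0) = -7: A + B = -7.
From h(1) = 8: 5A - 5B = 8.
Solving: A = - \frac{27}{10}, B = - \frac{43}{10}.
So h(n) = - \frac{43 \left(-5\right)^{n}}{10} - \frac{27 \cdot 5^{n}}{10}.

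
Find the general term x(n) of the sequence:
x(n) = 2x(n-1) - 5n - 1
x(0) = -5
First-order linear with linear forcing.
Homogeneous solution: x_h(n) = A·(2)^n.
Try particular x_p(n) = pn + q. Substituting:
  pn + q = 2(p(n-1) + q) - 5n - 1.
Matching the n-coefficient: p = 2p - 5 ⇒ p = 5.
Matching constants: q = -2p + 2q - 1 ⇒ q = 11.
General: x(n) = A·(2)^n + 5 n + 11.
Apply x(0) = -5: A + 11 = -5 ⇒ A = -16.
So x(n) = - 16 \cdot 2^{n} + 5 n + 11.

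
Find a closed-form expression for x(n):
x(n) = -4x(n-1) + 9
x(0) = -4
First-order linear non-homogeneous.
Homogeneous solution: x_h(n) = A·(-4)^n.
Try constant particular solution x_p = K: K = -4K + 9 ⇒ K = \frac{9}{5}.
General: x(n) = A·(-4)^n + \frac{9}{5}.
Apply x(0) = -4: A + \frac{9}{5} = -4 ⇒ A = - \frac{29}{5}.
So x(n) = \frac{9}{5} - \frac{29 \left(-4\right)^{n}}{5}.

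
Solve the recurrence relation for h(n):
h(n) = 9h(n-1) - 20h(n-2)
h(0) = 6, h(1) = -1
Characteristic equation: x² - 9x + 20 = 0, which factors as (x - (5))(x - (4)) = 0.
Roots r₁ = 5, r₂ = 4 (distinct).
General solution: h(n) = A·(5)^n + B·(4)^n.
From h(0) = 6: A + B = 6.
From h(1) = -1: 5A + 4B = -1.
Solving: A = -25, B = 31.
So h(n) = 31 \cdot 4^{n} - 25 \cdot 5^{n}.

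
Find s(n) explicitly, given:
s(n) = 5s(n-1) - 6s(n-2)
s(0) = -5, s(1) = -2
Characteristic equation: x² - 5x + 6 = 0, which factors as (x - (3))(x - (2)) = 0.
Roots r₁ = 3, r₂ = 2 (distinct).
General solution: s(n) = A·(3)^n + B·(2)^n.
From s(0) = -5: A + B = -5.
From s(1) = -2: 3A + 2B = -2.
Solving: A = 8, B = -13.
So s(n) = - 13 \cdot 2^{n} + 8 \cdot 3^{n}.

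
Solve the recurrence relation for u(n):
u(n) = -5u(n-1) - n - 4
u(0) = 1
First-order linear with linear forcing.
Homogeneous solution: u_h(n) = A·(-5)^n.
Try particular u_p(n) = pn + q. Substituting:
  pn + q = -5(p(n-1) + q) - n - 4.
Matching the n-coefficient: p = -5p - 1 ⇒ p = - \frac{1}{6}.
Matching constants: q = 5p - 5q - 4 ⇒ q = - \frac{29}{36}.
General: u(n) = A·(-5)^n - \frac{n}{6} - \frac{29}{36}.
Apply u(0) = 1: A - \frac{29}{36} = 1 ⇒ A = \frac{65}{36}.
So u(n) = \frac{65 \left(-5\right)^{n}}{36} - \frac{n}{6} - \frac{29}{36}.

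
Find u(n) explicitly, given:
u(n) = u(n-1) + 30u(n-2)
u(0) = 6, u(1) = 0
Characteristic equation: x² - x - 30 = 0, which factors as (x - (6))(x - (-5)) = 0.
Roots r₁ = 6, r₂ = -5 (distinct).
General solution: u(n) = A·(6)^n + B·(-5)^n.
From u(0) = 6: A + B = 6.
From u(1) = 0: 6A - 5B = 0.
Solving: A = \frac{30}{11}, B = \frac{36}{11}.
So u(n) = \frac{36 \left(-5\right)^{n}}{11} + \frac{30 \cdot 6^{n}}{11}.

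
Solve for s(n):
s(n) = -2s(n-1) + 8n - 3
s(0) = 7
First-order linear with linear forcing.
Homogeneous solution: s_h(n) = A·(-2)^n.
Try particular s_p(n) = pn + q. Substituting:
  pn + q = -2(p(n-1) + q) + 8n - 3.
Matching the n-coefficient: p = -2p + 8 ⇒ p = \frac{8}{3}.
Matching constants: q = 2p - 2q - 3 ⇒ q = \frac{7}{9}.
General: s(n) = A·(-2)^n + \frac{8 n}{3} + \frac{7}{9}.
Apply s(0) = 7: A + \frac{7}{9} = 7 ⇒ A = \frac{56}{9}.
So s(n) = \frac{56 \left(-2\right)^{n}}{9} + \frac{8 n}{3} + \frac{7}{9}.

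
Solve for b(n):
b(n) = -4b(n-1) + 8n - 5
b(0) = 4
First-order linear with linear forcing.
Homogeneous solution: b_h(n) = A·(-4)^n.
Try particular b_p(n) = pn + q. Substituting:
  pn + q = -4(p(n-1) + q) + 8n - 5.
Matching the n-coefficient: p = -4p + 8 ⇒ p = \frac{8}{5}.
Matching constants: q = 4p - 4q - 5 ⇒ q = \frac{7}{25}.
General: b(n) = A·(-4)^n + \frac{8 n}{5} + \frac{7}{25}.
Apply b(0) = 4: A + \frac{7}{25} = 4 ⇒ A = \frac{93}{25}.
So b(n) = \frac{93 \left(-4\right)^{n}}{25} + \frac{8 n}{5} + \frac{7}{25}.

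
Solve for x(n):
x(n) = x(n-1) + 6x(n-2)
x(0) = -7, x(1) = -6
Characteristic equation: x² - x - 6 = 0, which factors as (x - (-2))(x - (3)) = 0.
Roots r₁ = -2, r₂ = 3 (distinct).
General solution: x(n) = A·(-2)^n + B·(3)^n.
From x(0) = -7: A + B = -7.
From x(1) = -6: -2A + 3B = -6.
Solving: A = -3, B = -4.
So x(n) = - 3 \left(-2\right)^{n} - 4 \cdot 3^{n}.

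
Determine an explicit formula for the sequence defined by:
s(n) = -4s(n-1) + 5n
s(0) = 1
First-order linear with linear forcing.
Homogeneous solution: s_h(n) = A·(-4)^n.
Try particular s_p(n) = pn + q. Substituting:
  pn + q = -4(p(n-1) + q) + 5n.
Matching the n-coefficient: p = -4p + 5 ⇒ p = 1.
Matching constants: q = 4p - 4q ⇒ q = \frac{4}{5}.
General: s(n) = A·(-4)^n + n + \frac{4}{5}.
Apply s(0) = 1: A + \frac{4}{5} = 1 ⇒ A = \frac{1}{5}.
So s(n) = \frac{\left(-4\right)^{n}}{5} + n + \frac{4}{5}.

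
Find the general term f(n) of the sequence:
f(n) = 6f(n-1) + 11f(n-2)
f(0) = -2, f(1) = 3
Characteristic equation: x² - 6x - 11 = 0.
Discriminant Δ = (6)² + 4·(11) = 80.
Roots r₁,₂ = (6 ± √80)/2, so r₁ = 3 + 2 \sqrt{5}, r₂ = 3 - 2 \sqrt{5}.
General solution: f(n) = A·r₁^n + B·r₂^n.
From the initial conditions, A + B = -2 and r₁A + r₂B = 3.
Since r₁ - r₂ = √80: A = (3 - (-2)r₂)/√80 = -1 + \frac{9 \sqrt{5}}{20}, and B = -2 - A = - \frac{9 \sqrt{5}}{20} - 1.
So f(n) = \left(-1 + \frac{9 \sqrt{5}}{20}\right)\left(3 + 2 \sqrt{5}\right)^n + \left(- \frac{9 \sqrt{5}}{20} - 1\right)\left(3 - 2 \sqrt{5}\right)^n.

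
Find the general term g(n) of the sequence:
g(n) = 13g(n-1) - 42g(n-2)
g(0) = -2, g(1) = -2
Characteristic equation: x² - 13x + 42 = 0, which factors as (x - (7))(x - (6)) = 0.
Roots r₁ = 7, r₂ = 6 (distinct).
General solution: g(n) = A·(7)^n + B·(6)^n.
From g(0) = -2: A + B = -2.
From g(1) = -2: 7A + 6B = -2.
Solving: A = 10, B = -12.
So g(n) = - 12 \cdot 6^{n} + 10 \cdot 7^{n}.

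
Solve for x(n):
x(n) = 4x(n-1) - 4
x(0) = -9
First-order linear non-homogeneous.
Homogeneous solution: x_h(n) = A·(4)^n.
Try constant particular solution x_p = K: K = 4K - 4 ⇒ K = \frac{4}{3}.
General: x(n) = A·(4)^n + \frac{4}{3}.
Apply x(0) = -9: A + \frac{4}{3} = -9 ⇒ A = - \frac{31}{3}.
So x(n) = \frac{4}{3} - \frac{31 \cdot 4^{n}}{3}.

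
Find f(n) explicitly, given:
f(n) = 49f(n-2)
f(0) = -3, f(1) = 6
Characteristic equation: x² - 49 = 0, which factors as (x - (-7))(x - (7)) = 0.
Roots r₁ = -7, r₂ = 7 (distinct).
General solution: f(n) = A·(-7)^n + B·(7)^n.
From f(0) = -3: A + B = -3.
From f(1) = 6: -7A + 7B = 6.
Solving: A = - \frac{27}{14}, B = - \frac{15}{14}.
So f(n) = - \frac{27 \left(-7\right)^{n}}{14} - \frac{15 \cdot 7^{n}}{14}.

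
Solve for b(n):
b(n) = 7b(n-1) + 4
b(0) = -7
First-order linear non-homogeneous.
Homogeneous solution: b_h(n) = A·(7)^n.
Try constant particular solution b_p = K: K = 7K + 4 ⇒ K = - \frac{2}{3}.
General: b(n) = A·(7)^n - \frac{2}{3}.
Apply b(0) = -7: A - \frac{2}{3} = -7 ⇒ A = - \frac{19}{3}.
So b(n) = - \frac{19 \cdot 7^{n}}{3} - \frac{2}{3}.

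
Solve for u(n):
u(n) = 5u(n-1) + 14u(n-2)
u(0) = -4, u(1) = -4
Characteristic equation: x² - 5x - 14 = 0, which factors as (x - (-2))(x - (7)) = 0.
Roots r₁ = -2, r₂ = 7 (distinct).
General solution: u(n) = A·(-2)^n + B·(7)^n.
From u(0) = -4: A + B = -4.
From u(1) = -4: -2A + 7B = -4.
Solving: A = - \frac{8}{3}, B = - \frac{4}{3}.
So u(n) = - \frac{8 \left(-2\right)^{n}}{3} - \frac{4 \cdot 7^{n}}{3}.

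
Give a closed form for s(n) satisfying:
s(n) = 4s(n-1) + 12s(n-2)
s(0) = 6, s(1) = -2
Characteristic equation: x² - 4x - 12 = 0, which factors as (x - (-2))(x - (6)) = 0.
Roots r₁ = -2, r₂ = 6 (distinct).
General solution: s(n) = A·(-2)^n + B·(6)^n.
From s(0) = 6: A + B = 6.
From s(1) = -2: -2A + 6B = -2.
Solving: A = \frac{19}{4}, B = \frac{5}{4}.
So s(n) = \frac{19 \left(-2\right)^{n}}{4} + \frac{5 \cdot 6^{n}}{4}.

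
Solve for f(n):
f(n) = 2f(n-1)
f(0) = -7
This is a homogeneous first-order recurrence with ratio 2.
By induction f(n) = f(0) · (2)^n = - 7 \cdot 2^{n}.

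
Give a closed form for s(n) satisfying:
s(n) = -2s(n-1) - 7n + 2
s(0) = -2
First-order linear with linear forcing.
Homogeneous solution: s_h(n) = A·(-2)^n.
Try particular s_p(n) = pn + q. Substituting:
  pn + q = -2(p(n-1) + q) - 7n + 2.
Matching the n-coefficient: p = -2p - 7 ⇒ p = - \frac{7}{3}.
Matching constants: q = 2p - 2q + 2 ⇒ q = - \frac{8}{9}.
General: s(n) = A·(-2)^n - \frac{7 n}{3} - \frac{8}{9}.
Apply s(0) = -2: A - \frac{8}{9} = -2 ⇒ A = - \frac{10}{9}.
So s(n) = - \frac{10 \left(-2\right)^{n}}{9} - \frac{7 n}{3} - \frac{8}{9}.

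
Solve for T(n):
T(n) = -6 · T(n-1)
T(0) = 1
Pure geometric recurrence with ratio -6.
By induction T(n) = T(0) · (-6)^n = \left(-6\right)^{n}.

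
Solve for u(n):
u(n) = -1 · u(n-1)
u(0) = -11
Pure geometric recurrence with ratio -1.
By induction u(n) = u(0) · (-1)^n = - 11 \left(-1\right)^{n}.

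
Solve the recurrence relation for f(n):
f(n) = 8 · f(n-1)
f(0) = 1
Pure geometric recurrence with ratio 8.
By induction f(n) = f(0) · (8)^n = 8^{n}.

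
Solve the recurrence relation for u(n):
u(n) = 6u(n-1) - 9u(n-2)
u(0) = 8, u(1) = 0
Characteristic equation: x² - 6x + 9 = 0, which is (x - (3))².
Repeated root r = 3.
General solution: u(n) = (A + Bn)·(3)^n.
From u(0) = 8: A = 8.
From u(1) = 0: (A + B)·(3) = 0 ⇒ B = -8.
So u(n) = \left(8 - 8 n\right) \cdot (3)^n.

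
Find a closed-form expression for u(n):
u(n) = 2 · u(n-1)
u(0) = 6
Pure geometric recurrence with ratio 2.
By induction u(n) = u(0) · (2)^n = 6 \cdot 2^{n}.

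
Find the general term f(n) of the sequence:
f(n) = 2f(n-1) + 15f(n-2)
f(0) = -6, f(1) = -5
Characteristic equation: x² - 2x - 15 = 0, which factors as (x - (-3))(x - (5)) = 0.
Roots r₁ = -3, r₂ = 5 (distinct).
General solution: f(n) = A·(-3)^n + B·(5)^n.
From f(0) = -6: A + B = -6.
From f(1) = -5: -3A + 5B = -5.
Solving: A = - \frac{25}{8}, B = - \frac{23}{8}.
So f(n) = - \frac{25 \left(-3\right)^{n}}{8} - \frac{23 \cdot 5^{n}}{8}.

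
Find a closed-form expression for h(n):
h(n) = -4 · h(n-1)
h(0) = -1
Pure geometric recurrence with ratio -4.
By induction h(n) = h(0) · (-4)^n = - \left(-4\right)^{n}.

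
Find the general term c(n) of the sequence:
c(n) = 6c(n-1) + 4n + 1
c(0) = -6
First-order linear with linear forcing.
Homogeneous solution: c_h(n) = A·(6)^n.
Try particular c_p(n) = pn + q. Substituting:
  pn + q = 6(p(n-1) + q) + 4n + 1.
Matching the n-coefficient: p = 6p + 4 ⇒ p = - \frac{4}{5}.
Matching constants: q = -6p + 6q + 1 ⇒ q = - \frac{29}{25}.
General: c(n) = A·(6)^n - \frac{4 n}{5} - \frac{29}{25}.
Apply c(0) = -6: A - \frac{29}{25} = -6 ⇒ A = - \frac{121}{25}.
So c(n) = - \frac{121 \cdot 6^{n}}{25} - \frac{4 n}{5} - \frac{29}{25}.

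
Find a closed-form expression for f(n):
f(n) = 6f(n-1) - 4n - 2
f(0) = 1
First-order linear with linear forcing.
Homogeneous solution: f_h(n) = A·(6)^n.
Try particular f_p(n) = pn + q. Substituting:
  pn + q = 6(p(n-1) + q) - 4n - 2.
Matching the n-coefficient: p = 6p - 4 ⇒ p = \frac{4}{5}.
Matching constants: q = -6p + 6q - 2 ⇒ q = \frac{34}{25}.
General: f(n) = A·(6)^n + \frac{4 n}{5} + \frac{34}{25}.
Apply f(0) = 1: A + \frac{34}{25} = 1 ⇒ A = - \frac{9}{25}.
So f(n) = - \frac{9 \cdot 6^{n}}{25} + \frac{4 n}{5} + \frac{34}{25}.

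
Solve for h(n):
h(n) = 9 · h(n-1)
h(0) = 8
Pure geometric recurrence with ratio 9.
By induction h(n) = h(0) · (9)^n = 8 \cdot 9^{n}.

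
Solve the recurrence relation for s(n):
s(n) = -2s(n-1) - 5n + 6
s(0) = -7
First-order linear with linear forcing.
Homogeneous solution: s_h(n) = A·(-2)^n.
Try particular s_p(n) = pn + q. Substituting:
  pn + q = -2(p(n-1) + q) - 5n + 6.
Matching the n-coefficient: p = -2p - 5 ⇒ p = - \frac{5}{3}.
Matching constants: q = 2p - 2q + 6 ⇒ q = \frac{8}{9}.
General: s(n) = A·(-2)^n - \frac{5 n}{3} + \frac{8}{9}.
Apply s(0) = -7: A + \frac{8}{9} = -7 ⇒ A = - \frac{71}{9}.
So s(n) = - \frac{71 \left(-2\right)^{n}}{9} - \frac{5 n}{3} + \frac{8}{9}.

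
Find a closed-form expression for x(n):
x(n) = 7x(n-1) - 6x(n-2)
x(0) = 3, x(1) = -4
Characteristic equation: x² - 7x + 6 = 0, which factors as (x - (6))(x - (1)) = 0.
Roots r₁ = 6, r₂ = 1 (distinct).
General solution: x(n) = A·(6)^n + B·(1)^n.
From x(0) = 3: A + B = 3.
From x(1) = -4: 6A + B = -4.
Solving: A = - \frac{7}{5}, B = \frac{22}{5}.
So x(n) = \frac{22}{5} - \frac{7 \cdot 6^{n}}{5}.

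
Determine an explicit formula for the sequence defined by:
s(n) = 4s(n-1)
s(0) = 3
This is a homogeneous first-order recurrence with ratio 4.
By induction s(n) = s(0) · (4)^n = 3 \cdot 4^{n}.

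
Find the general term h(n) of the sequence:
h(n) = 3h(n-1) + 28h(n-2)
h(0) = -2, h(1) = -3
Characteristic equation: x² - 3x - 28 = 0, which factors as (x - (7))(x - (-4)) = 0.
Roots r₁ = 7, r₂ = -4 (distinct).
General solution: h(n) = A·(7)^n + B·(-4)^n.
From h(0) = -2: A + B = -2.
From h(1) = -3: 7A - 4B = -3.
Solving: A = -1, B = -1.
So h(n) = - \left(-4\right)^{n} - 7^{n}.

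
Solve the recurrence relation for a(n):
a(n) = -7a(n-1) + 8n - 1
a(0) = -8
First-order linear with linear forcing.
Homogeneous solution: a_h(n) = A·(-7)^n.
Try particular a_p(n) = pn + q. Substituting:
  pn + q = -7(p(n-1) + q) + 8n - 1.
Matching the n-coefficient: p = -7p + 8 ⇒ p = 1.
Matching constants: q = 7p - 7q - 1 ⇒ q = \frac{3}{4}.
General: a(n) = A·(-7)^n + n + \frac{3}{4}.
Apply a(0) = -8: A + \frac{3}{4} = -8 ⇒ A = - \frac{35}{4}.
So a(n) = - \frac{35 \left(-7\right)^{n}}{4} + n + \frac{3}{4}.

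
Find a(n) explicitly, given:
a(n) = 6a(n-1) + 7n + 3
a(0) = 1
First-order linear with linear forcing.
Homogeneous solution: a_h(n) = A·(6)^n.
Try particular a_p(n) = pn + q. Substituting:
  pn + q = 6(p(n-1) + q) + 7n + 3.
Matching the n-coefficient: p = 6p + 7 ⇒ p = - \frac{7}{5}.
Matching constants: q = -6p + 6q + 3 ⇒ q = - \frac{57}{25}.
General: a(n) = A·(6)^n - \frac{7 n}{5} - \frac{57}{25}.
Apply a(0) = 1: A - \frac{57}{25} = 1 ⇒ A = \frac{82}{25}.
So a(n) = \frac{82 \cdot 6^{n}}{25} - \frac{7 n}{5} - \frac{57}{25}.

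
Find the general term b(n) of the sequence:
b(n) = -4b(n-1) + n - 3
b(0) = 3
First-order linear with linear forcing.
Homogeneous solution: b_h(n) = A·(-4)^n.
Try particular b_p(n) = pn + q. Substituting:
  pn + q = -4(p(n-1) + q) + n - 3.
Matching the n-coefficient: p = -4p + 1 ⇒ p = \frac{1}{5}.
Matching constants: q = 4p - 4q - 3 ⇒ q = - \frac{11}{25}.
General: b(n) = A·(-4)^n + \frac{n}{5} - \frac{11}{25}.
Apply b(0) = 3: A - \frac{11}{25} = 3 ⇒ A = \frac{86}{25}.
So b(n) = \frac{86 \left(-4\right)^{n}}{25} + \frac{n}{5} - \frac{11}{25}.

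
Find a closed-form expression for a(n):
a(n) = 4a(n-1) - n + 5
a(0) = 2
First-order linear with linear forcing.
Homogeneous solution: a_h(n) = A·(4)^n.
Try particular a_p(n) = pn + q. Substituting:
  pn + q = 4(p(n-1) + q) - n + 5.
Matching the n-coefficient: p = 4p - 1 ⇒ p = \frac{1}{3}.
Matching constants: q = -4p + 4q + 5 ⇒ q = - \frac{11}{9}.
General: a(n) = A·(4)^n + \frac{n}{3} - \frac{11}{9}.
Apply a(0) = 2: A - \frac{11}{9} = 2 ⇒ A = \frac{29}{9}.
So a(n) = \frac{29 \cdot 4^{n}}{9} + \frac{n}{3} - \frac{11}{9}.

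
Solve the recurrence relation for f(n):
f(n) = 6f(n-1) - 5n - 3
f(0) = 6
First-order linear with linear forcing.
Homogeneous solution: f_h(n) = A·(6)^n.
Try particular f_p(n) = pn + q. Substituting:
  pn + q = 6(p(n-1) + q) - 5n - 3.
Matching the n-coefficient: p = 6p - 5 ⇒ p = 1.
Matching constants: q = -6p + 6q - 3 ⇒ q = \frac{9}{5}.
General: f(n) = A·(6)^n + n + \frac{9}{5}.
Apply f(0) = 6: A + \frac{9}{5} = 6 ⇒ A = \frac{21}{5}.
So f(n) = \frac{21 \cdot 6^{n}}{5} + n + \frac{9}{5}.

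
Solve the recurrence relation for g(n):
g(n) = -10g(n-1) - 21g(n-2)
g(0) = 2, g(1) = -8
Characteristic equation: x² + 10x + 21 = 0, which factors as (x - (-3))(x - (-7)) = 0.
Roots r₁ = -3, r₂ = -7 (distinct).
General solution: g(n) = A·(-3)^n + B·(-7)^n.
From g(0) = 2: A + B = 2.
From g(1) = -8: -3A - 7B = -8.
Solving: A = \frac{3}{2}, B = \frac{1}{2}.
So g(n) = \frac{3 \left(-3\right)^{n}}{2} + \frac{\left(-7\right)^{n}}{2}.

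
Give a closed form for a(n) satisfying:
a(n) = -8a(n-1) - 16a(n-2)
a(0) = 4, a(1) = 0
Characteristic equation: x² + 8x + 16 = 0, which is (x - (-4))².
Repeated root r = -4.
General solution: a(n) = (A + Bn)·(-4)^n.
From a(0) = 4: A = 4.
From a(1) = 0: (A + B)·(-4) = 0 ⇒ B = -4.
So a(n) = \left(4 - 4 n\right) \cdot (-4)^n.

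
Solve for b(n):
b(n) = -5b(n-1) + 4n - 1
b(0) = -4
First-order linear with linear forcing.
Homogeneous solution: b_h(n) = A·(-5)^n.
Try particular b_p(n) = pn + q. Substituting:
  pn + q = -5(p(n-1) + q) + 4n - 1.
Matching the n-coefficient: p = -5p + 4 ⇒ p = \frac{2}{3}.
Matching constants: q = 5p - 5q - 1 ⇒ q = \frac{7}{18}.
General: b(n) = A·(-5)^n + \frac{2 n}{3} + \frac{7}{18}.
Apply b(0) = -4: A + \frac{7}{18} = -4 ⇒ A = - \frac{79}{18}.
So b(n) = - \frac{79 \left(-5\right)^{n}}{18} + \frac{2 n}{3} + \frac{7}{18}.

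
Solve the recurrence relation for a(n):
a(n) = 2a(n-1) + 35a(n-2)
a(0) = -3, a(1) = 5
Characteristic equation: x² - 2x - 35 = 0, which factors as (x - (7))(x - (-5)) = 0.
Roots r₁ = 7, r₂ = -5 (distinct).
General solution: a(n) = A·(7)^n + B·(-5)^n.
From a(0) = -3: A + B = -3.
From a(1) = 5: 7A - 5B = 5.
Solving: A = - \frac{5}{6}, B = - \frac{13}{6}.
So a(n) = - \frac{13 \left(-5\right)^{n}}{6} - \frac{5 \cdot 7^{n}}{6}.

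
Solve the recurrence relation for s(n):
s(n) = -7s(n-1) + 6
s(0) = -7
First-order linear non-homogeneous.
Homogeneous solution: s_h(n) = A·(-7)^n.
Try constant particular solution s_p = K: K = -7K + 6 ⇒ K = \frac{3}{4}.
General: s(n) = A·(-7)^n + \frac{3}{4}.
Apply s(0) = -7: A + \frac{3}{4} = -7 ⇒ A = - \frac{31}{4}.
So s(n) = \frac{3}{4} - \frac{31 \left(-7\right)^{n}}{4}.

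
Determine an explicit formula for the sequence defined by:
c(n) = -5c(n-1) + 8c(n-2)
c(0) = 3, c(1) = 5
Characteristic equation: x² + 5x - 8 = 0.
Discriminant Δ = (-5)² + 4·(8) = 57.
Roots r₁,₂ = (-5 ± √57)/2, so r₁ = - \frac{5}{2} + \frac{\sqrt{57}}{2}, r₂ = - \frac{\sqrt{57}}{2} - \frac{5}{2}.
General solution: c(n) = A·r₁^n + B·r₂^n.
From the initial conditions, A + B = 3 and r₁A + r₂B = 5.
Since r₁ - r₂ = √57: A = (5 - (3)r₂)/√57 = \frac{3}{2} + \frac{25 \sqrt{57}}{114}, and B = 3 - A = \frac{3}{2} - \frac{25 \sqrt{57}}{114}.
So c(n) = \left(\frac{3}{2} + \frac{25 \sqrt{57}}{114}\right)\left(- \frac{5}{2} + \frac{\sqrt{57}}{2}\right)^n + \left(\frac{3}{2} - \frac{25 \sqrt{57}}{114}\right)\left(- \frac{\sqrt{57}}{2} - \frac{5}{2}\right)^n.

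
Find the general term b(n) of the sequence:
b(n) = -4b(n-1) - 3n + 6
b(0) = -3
First-order linear with linear forcing.
Homogeneous solution: b_h(n) = A·(-4)^n.
Try particular b_p(n) = pn + q. Substituting:
  pn + q = -4(p(n-1) + q) - 3n + 6.
Matching the n-coefficient: p = -4p - 3 ⇒ p = - \frac{3}{5}.
Matching constants: q = 4p - 4q + 6 ⇒ q = \frac{18}{25}.
General: b(n) = A·(-4)^n - \frac{3 n}{5} + \frac{18}{25}.
Apply b(0) = -3: A + \frac{18}{25} = -3 ⇒ A = - \frac{93}{25}.
So b(n) = - \frac{93 \left(-4\right)^{n}}{25} - \frac{3 n}{5} + \frac{18}{25}.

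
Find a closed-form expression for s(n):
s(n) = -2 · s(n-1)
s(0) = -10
Pure geometric recurrence with ratio -2.
By induction s(n) = s(0) · (-2)^n = - 10 \left(-2\right)^{n}.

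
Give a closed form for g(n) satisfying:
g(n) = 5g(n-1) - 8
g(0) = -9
First-order linear non-homogeneous.
Homogeneous solution: g_h(n) = A·(5)^n.
Try constant particular solution g_p = K: K = 5K - 8 ⇒ K = 2.
General: g(n) = A·(5)^n + 2.
Apply g(0) = -9: A + 2 = -9 ⇒ A = -11.
So g(n) = 2 - 11 \cdot 5^{n}.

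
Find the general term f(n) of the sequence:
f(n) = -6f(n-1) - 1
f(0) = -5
First-order linear non-homogeneous.
Homogeneous solution: f_h(n) = A·(-6)^n.
Try constant particular solution f_p = K: K = -6K - 1 ⇒ K = - \frac{1}{7}.
General: f(n) = A·(-6)^n - \frac{1}{7}.
Apply f(0) = -5: A - \frac{1}{7} = -5 ⇒ A = - \frac{34}{7}.
So f(n) = - \frac{34 \left(-6\right)^{n}}{7} - \frac{1}{7}.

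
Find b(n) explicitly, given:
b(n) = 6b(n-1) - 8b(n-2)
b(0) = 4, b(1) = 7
Characteristic equation: x² - 6x + 8 = 0, which factors as (x - (2))(x - (4)) = 0.
Roots r₁ = 2, r₂ = 4 (distinct).
General solution: b(n) = A·(2)^n + B·(4)^n.
From b(0) = 4: A + B = 4.
From b(1) = 7: 2A + 4B = 7.
Solving: A = \frac{9}{2}, B = - \frac{1}{2}.
So b(n) = \frac{9 \cdot 2^{n}}{2} - \frac{4^{n}}{2}.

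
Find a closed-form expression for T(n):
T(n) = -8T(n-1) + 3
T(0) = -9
First-order linear non-homogeneous.
Homogeneous solution: T_h(n) = A·(-8)^n.
Try constant particular solution T_p = K: K = -8K + 3 ⇒ K = \frac{1}{3}.
General: T(n) = A·(-8)^n + \frac{1}{3}.
Apply T(0) = -9: A + \frac{1}{3} = -9 ⇒ A = - \frac{28}{3}.
So T(n) = \frac{1}{3} - \frac{28 \left(-8\right)^{n}}{3}.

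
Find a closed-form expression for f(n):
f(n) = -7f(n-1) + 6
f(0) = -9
First-order linear non-homogeneous.
Homogeneous solution: f_h(n) = A·(-7)^n.
Try constant particular solution f_p = K: K = -7K + 6 ⇒ K = \frac{3}{4}.
General: f(n) = A·(-7)^n + \frac{3}{4}.
Apply f(0) = -9: A + \frac{3}{4} = -9 ⇒ A = - \frac{39}{4}.
So f(n) = \frac{3}{4} - \frac{39 \left(-7\right)^{n}}{4}.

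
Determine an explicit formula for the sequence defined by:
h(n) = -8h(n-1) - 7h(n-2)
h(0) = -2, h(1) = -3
Characteristic equation: x² + 8x + 7 = 0, which factors as (x - (-1))(x - (-7)) = 0.
Roots r₁ = -1, r₂ = -7 (distinct).
General solution: h(n) = A·(-1)^n + B·(-7)^n.
From h(0) = -2: A + B = -2.
From h(1) = -3: -A - 7B = -3.
Solving: A = - \frac{17}{6}, B = \frac{5}{6}.
So h(n) = - \frac{17 \left(-1\right)^{n}}{6} + \frac{5 \left(-7\right)^{n}}{6}.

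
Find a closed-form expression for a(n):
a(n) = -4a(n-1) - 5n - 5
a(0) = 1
First-order linear with linear forcing.
Homogeneous solution: a_h(n) = A·(-4)^n.
Try particular a_p(n) = pn + q. Substituting:
  pn + q = -4(p(n-1) + q) - 5n - 5.
Matching the n-coefficient: p = -4p - 5 ⇒ p = -1.
Matching constants: q = 4p - 4q - 5 ⇒ q = - \frac{9}{5}.
General: a(n) = A·(-4)^n - n - \frac{9}{5}.
Apply a(0) = 1: A - \frac{9}{5} = 1 ⇒ A = \frac{14}{5}.
So a(n) = \frac{14 \left(-4\right)^{n}}{5} - n - \frac{9}{5}.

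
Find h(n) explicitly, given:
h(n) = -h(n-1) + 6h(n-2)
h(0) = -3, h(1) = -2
Characteristic equation: x² + x - 6 = 0, which factors as (x - (-3))(x - (2)) = 0.
Roots r₁ = -3, r₂ = 2 (distinct).
General solution: h(n) = A·(-3)^n + B·(2)^n.
From h(0) = -3: A + B = -3.
From h(1) = -2: -3A + 2B = -2.
Solving: A = - \frac{4}{5}, B = - \frac{11}{5}.
So h(n) = - \frac{4 \left(-3\right)^{n}}{5} - \frac{11 \cdot 2^{n}}{5}.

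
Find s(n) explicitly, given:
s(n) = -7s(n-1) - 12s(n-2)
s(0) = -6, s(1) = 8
Characteristic equation: x² + 7x + 12 = 0, which factors as (x - (-3))(x - (-4)) = 0.
Roots r₁ = -3, r₂ = -4 (distinct).
General solution: s(n) = A·(-3)^n + B·(-4)^n.
From s(0) = -6: A + B = -6.
From s(1) = 8: -3A - 4B = 8.
Solving: A = -16, B = 10.
So s(n) = - 16 \left(-3\right)^{n} + 10 \left(-4\right)^{n}.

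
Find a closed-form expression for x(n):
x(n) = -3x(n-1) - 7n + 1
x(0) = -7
First-order linear with linear forcing.
Homogeneous solution: x_h(n) = A·(-3)^n.
Try particular x_p(n) = pn + q. Substituting:
  pn + q = -3(p(n-1) + q) - 7n + 1.
Matching the n-coefficient: p = -3p - 7 ⇒ p = - \frac{7}{4}.
Matching constants: q = 3p - 3q + 1 ⇒ q = - \frac{17}{16}.
General: x(n) = A·(-3)^n - \frac{7 n}{4} - \frac{17}{16}.
Apply x(0) = -7: A - \frac{17}{16} = -7 ⇒ A = - \frac{95}{16}.
So x(n) = - \frac{95 \left(-3\right)^{n}}{16} - \frac{7 n}{4} - \frac{17}{16}.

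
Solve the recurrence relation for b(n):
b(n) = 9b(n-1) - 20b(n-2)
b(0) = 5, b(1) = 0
Characteristic equation: x² - 9x + 20 = 0, which factors as (x - (5))(x - (4)) = 0.
Roots r₁ = 5, r₂ = 4 (distinct).
General solution: b(n) = A·(5)^n + B·(4)^n.
From b(0) = 5: A + B = 5.
From b(1) = 0: 5A + 4B = 0.
Solving: A = -20, B = 25.
So b(n) = 25 \cdot 4^{n} - 20 \cdot 5^{n}.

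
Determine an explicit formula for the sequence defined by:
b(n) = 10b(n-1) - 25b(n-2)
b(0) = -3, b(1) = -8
Characteristic equation: x² - 10x + 25 = 0, which is (x - (5))².
Repeated root r = 5.
General solution: b(n) = (A + Bn)·(5)^n.
From b(0) = -3: A = -3.
From b(1) = -8: (A + B)·(5) = -8 ⇒ B = \frac{7}{5}.
So b(n) = \left(\frac{7 n}{5} - 3\right) \cdot (5)^n.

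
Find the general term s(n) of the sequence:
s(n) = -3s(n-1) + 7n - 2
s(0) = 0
First-order linear with linear forcing.
Homogeneous solution: s_h(n) = A·(-3)^n.
Try particular s_p(n) = pn + q. Substituting:
  pn + q = -3(p(n-1) + q) + 7n - 2.
Matching the n-coefficient: p = -3p + 7 ⇒ p = \frac{7}{4}.
Matching constants: q = 3p - 3q - 2 ⇒ q = \frac{13}{16}.
General: s(n) = A·(-3)^n + \frac{7 n}{4} + \frac{13}{16}.
Apply s(0) = 0: A + \frac{13}{16} = 0 ⇒ A = - \frac{13}{16}.
So s(n) = - \frac{13 \left(-3\right)^{n}}{16} + \frac{7 n}{4} + \frac{13}{16}.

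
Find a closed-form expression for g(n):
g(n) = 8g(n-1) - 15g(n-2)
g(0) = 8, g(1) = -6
Characteristic equation: x² - 8x + 15 = 0, which factors as (x - (5))(x - (3)) = 0.
Roots r₁ = 5, r₂ = 3 (distinct).
General solution: g(n) = A·(5)^n + B·(3)^n.
From g(0) = 8: A + B = 8.
From g(1) = -6: 5A + 3B = -6.
Solving: A = -15, B = 23.
So g(n) = 23 \cdot 3^{n} - 15 \cdot 5^{n}.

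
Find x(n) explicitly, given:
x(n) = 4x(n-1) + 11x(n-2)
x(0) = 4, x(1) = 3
Characteristic equation: x² - 4x - 11 = 0.
Discriminant Δ = (4)² + 4·(11) = 60.
Roots r₁,₂ = (4 ± √60)/2, so r₁ = 2 + \sqrt{15}, r₂ = 2 - \sqrt{15}.
General solution: x(n) = A·r₁^n + B·r₂^n.
From the initial conditions, A + B = 4 and r₁A + r₂B = 3.
Since r₁ - r₂ = √60: A = (3 - (4)r₂)/√60 = 2 - \frac{\sqrt{15}}{6}, and B = 4 - A = \frac{\sqrt{15}}{6} + 2.
So x(n) = \left(2 - \frac{\sqrt{15}}{6}\right)\left(2 + \sqrt{15}\right)^n + \left(\frac{\sqrt{15}}{6} + 2\right)\left(2 - \sqrt{15}\right)^n.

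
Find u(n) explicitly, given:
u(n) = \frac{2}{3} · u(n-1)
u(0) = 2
Pure geometric recurrence with ratio \frac{2}{3}.
By induction u(n) = u(0) · (\frac{2}{3})^n = 2 \left(\frac{2}{3}\right)^{n}.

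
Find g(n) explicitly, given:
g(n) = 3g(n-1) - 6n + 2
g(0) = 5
First-order linear with linear forcing.
Homogeneous solution: g_h(n) = A·(3)^n.
Try particular g_p(n) = pn + q. Substituting:
  pn + q = 3(p(n-1) + q) - 6n + 2.
Matching the n-coefficient: p = 3p - 6 ⇒ p = 3.
Matching constants: q = -3p + 3q + 2 ⇒ q = \frac{7}{2}.
General: g(n) = A·(3)^n + 3 n + \frac{7}{2}.
Apply g(0) = 5: A + \frac{7}{2} = 5 ⇒ A = \frac{3}{2}.
So g(n) = \frac{3 \cdot 3^{n}}{2} + 3 n + \frac{7}{2}.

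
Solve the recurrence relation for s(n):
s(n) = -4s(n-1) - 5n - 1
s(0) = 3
First-order linear with linear forcing.
Homogeneous solution: s_h(n) = A·(-4)^n.
Try particular s_p(n) = pn + q. Substituting:
  pn + q = -4(p(n-1) + q) - 5n - 1.
Matching the n-coefficient: p = -4p - 5 ⇒ p = -1.
Matching constants: q = 4p - 4q - 1 ⇒ q = -1.
General: s(n) = A·(-4)^n - n - 1.
Apply s(0) = 3: A - 1 = 3 ⇒ A = 4.
So s(n) = 4 \left(-4\right)^{n} - n - 1.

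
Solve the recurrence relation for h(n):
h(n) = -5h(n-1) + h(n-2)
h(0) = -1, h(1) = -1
Characteristic equation: x² + 5x - 1 = 0.
Discriminant Δ = (-5)² + 4·(1) = 29.
Roots r₁,₂ = (-5 ± √29)/2, so r₁ = - \frac{5}{2} + \frac{\sqrt{29}}{2}, r₂ = - \frac{\sqrt{29}}{2} - \frac{5}{2}.
General solution: h(n) = A·r₁^n + B·r₂^n.
From the initial conditions, A + B = -1 and r₁A + r₂B = -1.
Since r₁ - r₂ = √29: A = (-1 - (-1)r₂)/√29 = - \frac{7 \sqrt{29}}{58} - \frac{1}{2}, and B = -1 - A = - \frac{1}{2} + \frac{7 \sqrt{29}}{58}.
So h(n) = \left(- \frac{7 \sqrt{29}}{58} - \frac{1}{2}\right)\left(- \frac{5}{2} + \frac{\sqrt{29}}{2}\right)^n + \left(- \frac{1}{2} + \frac{7 \sqrt{29}}{58}\right)\left(- \frac{\sqrt{29}}{2} - \frac{5}{2}\right)^n.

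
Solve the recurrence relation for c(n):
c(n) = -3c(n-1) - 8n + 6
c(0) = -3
First-order linear with linear forcing.
Homogeneous solution: c_h(n) = A·(-3)^n.
Try particular c_p(n) = pn + q. Substituting:
  pn + q = -3(p(n-1) + q) - 8n + 6.
Matching the n-coefficient: p = -3p - 8 ⇒ p = -2.
Matching constants: q = 3p - 3q + 6 ⇒ q = 0.
General: c(n) = A·(-3)^n - 2 n + 0.
Apply c(0) = -3: A + 0 = -3 ⇒ A = -3.
So c(n) = - 3 \left(-3\right)^{n} - 2 n.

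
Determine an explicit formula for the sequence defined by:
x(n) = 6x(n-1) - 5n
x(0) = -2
First-order linear with linear forcing.
Homogeneous solution: x_h(n) = A·(6)^n.
Try particular x_p(n) = pn + q. Substituting:
  pn + q = 6(p(n-1) + q) - 5n.
Matching the n-coefficient: p = 6p - 5 ⇒ p = 1.
Matching constants: q = -6p + 6q ⇒ q = \frac{6}{5}.
General: x(n) = A·(6)^n + n + \frac{6}{5}.
Apply x(0) = -2: A + \frac{6}{5} = -2 ⇒ A = - \frac{16}{5}.
So x(n) = - \frac{16 \cdot 6^{n}}{5} + n + \frac{6}{5}.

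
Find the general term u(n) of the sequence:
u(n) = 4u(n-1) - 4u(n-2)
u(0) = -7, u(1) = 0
Characteristic equation: x² - 4x + 4 = 0, which is (x - (2))².
Repeated root r = 2.
General solution: u(n) = (A + Bn)·(2)^n.
From u(0) = -7: A = -7.
From u(1) = 0: (A + B)·(2) = 0 ⇒ B = 7.
So u(n) = \left(7 n - 7\right) \cdot (2)^n.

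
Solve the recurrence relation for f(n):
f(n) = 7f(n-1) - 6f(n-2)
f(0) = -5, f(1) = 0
Characteristic equation: x² - 7x + 6 = 0, which factors as (x - (6))(x - (1)) = 0.
Roots r₁ = 6, r₂ = 1 (distinct).
General solution: f(n) = A·(6)^n + B·(1)^n.
From f(0) = -5: A + B = -5.
From f(1) = 0: 6A + B = 0.
Solving: A = 1, B = -6.
So f(n) = 6^{n} - 6.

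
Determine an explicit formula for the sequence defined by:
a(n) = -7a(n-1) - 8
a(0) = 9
First-order linear non-homogeneous.
Homogeneous solution: a_h(n) = A·(-7)^n.
Try constant particular solution a_p = K: K = -7K - 8 ⇒ K = -1.
General: a(n) = A·(-7)^n - 1.
Apply a(0) = 9: A - 1 = 9 ⇒ A = 10.
So a(n) = 10 \left(-7\right)^{n} - 1.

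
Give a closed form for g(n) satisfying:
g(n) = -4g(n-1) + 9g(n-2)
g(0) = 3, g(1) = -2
Characteristic equation: x² + 4x - 9 = 0.
Discriminant Δ = (-4)² + 4·(9) = 52.
Roots r₁,₂ = (-4 ± √52)/2, so r₁ = -2 + \sqrt{13}, r₂ = - \sqrt{13} - 2.
General solution: g(n) = A·r₁^n + B·r₂^n.
From the initial conditions, A + B = 3 and r₁A + r₂B = -2.
Since r₁ - r₂ = √52: A = (-2 - (3)r₂)/√52 = \frac{2 \sqrt{13}}{13} + \frac{3}{2}, and B = 3 - A = \frac{3}{2} - \frac{2 \sqrt{13}}{13}.
So g(n) = \left(\frac{2 \sqrt{13}}{13} + \frac{3}{2}\right)\left(-2 + \sqrt{13}\right)^n + \left(\frac{3}{2} - \frac{2 \sqrt{13}}{13}\right)\left(- \sqrt{13} - 2\right)^n.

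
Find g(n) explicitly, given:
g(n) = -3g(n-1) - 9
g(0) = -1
First-order linear non-homogeneous.
Homogeneous solution: g_h(n) = A·(-3)^n.
Try constant particular solution g_p = K: K = -3K - 9 ⇒ K = - \frac{9}{4}.
General: g(n) = A·(-3)^n - \frac{9}{4}.
Apply g(0) = -1: A - \frac{9}{4} = -1 ⇒ A = \frac{5}{4}.
So g(n) = \frac{5 \left(-3\right)^{n}}{4} - \frac{9}{4}.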